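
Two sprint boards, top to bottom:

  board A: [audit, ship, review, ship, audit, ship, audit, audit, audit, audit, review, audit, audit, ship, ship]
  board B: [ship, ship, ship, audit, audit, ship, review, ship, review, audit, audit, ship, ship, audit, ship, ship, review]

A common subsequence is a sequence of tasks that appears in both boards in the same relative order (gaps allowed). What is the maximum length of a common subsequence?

Taking ship (board A #2, board B #1); then ship (board A #4, board B #2); then ship (board A #6, board B #3); then audit (board A #7, board B #4); then audit (board A #8, board B #5); then audit (board A #9, board B #10); then audit (board A #10, board B #11); then audit (board A #13, board B #14); then ship (board A #14, board B #15); then ship (board A #15, board B #16) gives a common subsequence of length 10. The LCS DP gives dp[15][17] = 10, so this is optimal.

10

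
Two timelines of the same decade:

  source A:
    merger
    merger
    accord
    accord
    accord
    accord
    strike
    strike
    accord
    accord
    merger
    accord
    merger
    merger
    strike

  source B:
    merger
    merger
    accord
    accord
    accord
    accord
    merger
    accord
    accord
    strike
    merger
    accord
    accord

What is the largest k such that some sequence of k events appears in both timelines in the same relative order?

Match merger (source A #1, source B #1), merger (source A #2, source B #2), accord (source A #3, source B #3), accord (source A #4, source B #4), accord (source A #5, source B #5), accord (source A #6, source B #6), accord (source A #9, source B #8), accord (source A #10, source B #9), merger (source A #11, source B #11), accord (source A #12, source B #13) — 10 events in the same relative order in both. Since dp[15][13] = 10, nothing longer is possible.

10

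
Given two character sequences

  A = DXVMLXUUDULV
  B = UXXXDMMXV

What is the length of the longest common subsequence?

4

Let dp[i][j] be the LCS length of the first i characters of A and the first j characters of B. dp[i][j] = dp[i-1][j-1]+1 when the i-th and j-th characters match, else max(dp[i-1][j], dp[i][j-1]).
    ·  U  X  X  X  D  M  M  X  V
 ·  0  0  0  0  0  0  0  0  0  0
 D  0  0  0  0  0  1  1  1  1  1
 X  0  0  1  1  1  1  1  1  2  2
 V  0  0  1  1  1  1  1  1  2  3
 M  0  0  1  1  1  1  2  2  2  3
 L  0  0  1  1  1  1  2  2  2  3
 X  0  0  1  2  2  2  2  2  3  3
 U  0  1  1  2  2  2  2  2  3  3
 U  0  1  1  2  2  2  2  2  3  3
 D  0  1  1  2  2  3  3  3  3  3
 U  0  1  1  2  2  3  3  3  3  3
 L  0  1  1  2  2  3  3  3  3  3
 V  0  1  1  2  2  3  3  3  3  4
dp[12][9] = 4. One LCS (by backtracking along matches): DMXV.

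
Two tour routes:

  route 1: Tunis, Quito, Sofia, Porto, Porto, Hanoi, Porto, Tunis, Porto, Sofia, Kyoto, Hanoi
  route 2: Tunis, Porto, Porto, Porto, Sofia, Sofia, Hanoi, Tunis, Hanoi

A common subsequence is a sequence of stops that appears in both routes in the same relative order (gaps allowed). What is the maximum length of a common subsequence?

Match Tunis at route 1[1]=route 2[1] → Porto at route 1[4]=route 2[3] → Porto at route 1[5]=route 2[4] → Hanoi at route 1[6]=route 2[7] → Tunis at route 1[8]=route 2[8] → Hanoi at route 1[12]=route 2[9] — 6 stops in the same relative order in both. dp[12][9] = 6 confirms this is the maximum.

6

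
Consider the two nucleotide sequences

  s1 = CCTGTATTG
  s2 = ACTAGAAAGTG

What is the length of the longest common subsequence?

One common subsequence of length 6: C (s1 #2, s2 #2), T (s1 #3, s2 #3), G (s1 #4, s2 #5), A (s1 #6, s2 #8), T (s1 #8, s2 #10), G (s1 #9, s2 #11). Since dp[9][11] = 6, nothing longer is possible.

6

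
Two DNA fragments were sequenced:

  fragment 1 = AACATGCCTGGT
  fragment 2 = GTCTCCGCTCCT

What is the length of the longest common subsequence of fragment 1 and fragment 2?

Let dp[i][j] be the LCS length of the first i bases of fragment 1 and the first j bases of fragment 2. dp[i][j] = dp[i-1][j-1]+1 when the i-th and j-th bases match, else max(dp[i-1][j], dp[i][j-1]).
    ·  G  T  C  T  C  C  G  C  T  C  C  T
 ·  0  0  0  0  0  0  0  0  0  0  0  0  0
 A  0  0  0  0  0  0  0  0  0  0  0  0  0
 A  0  0  0  0  0  0  0  0  0  0  0  0  0
 C  0  0  0  1  1  1  1  1  1  1  1  1  1
 A  0  0  0  1  1  1  1  1  1  1  1  1  1
 T  0  0  1  1  2  2  2  2  2  2  2  2  2
 G  0  1  1  1  2  2  2  3  3  3  3  3  3
 C  0  1  1  2  2  3  3  3  4  4  4  4  4
 C  0  1  1  2  2  3  4  4  4  4  5  5  5
 T  0  1  2  2  3  3  4  4  4  5  5  5  6
 G  0  1  2  2  3  3  4  5  5  5  5  5  6
 G  0  1  2  2  3  3  4  5  5  5  5  5  6
 T  0  1  2  2  3  3  4  5  5  6  6  6  6
dp[12][12] = 6. One LCS (by backtracking along matches): CTGCCT.

6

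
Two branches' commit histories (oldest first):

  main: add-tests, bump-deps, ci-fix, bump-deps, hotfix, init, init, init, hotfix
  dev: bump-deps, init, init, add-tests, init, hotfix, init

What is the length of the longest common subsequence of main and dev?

5

Match bump-deps (main #4, dev #1), init (main #6, dev #2), init (main #7, dev #3), init (main #8, dev #5), hotfix (main #9, dev #6) — 5 commits in the same relative order in both. The LCS DP gives dp[9][7] = 5, so this is optimal.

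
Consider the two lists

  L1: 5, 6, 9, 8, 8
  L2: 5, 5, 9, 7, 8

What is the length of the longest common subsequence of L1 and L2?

Let dp[i][j] be the LCS length of the first i values of L1 and the first j values of L2. dp[i][j] = dp[i-1][j-1]+1 when the i-th and j-th values match, else max(dp[i-1][j], dp[i][j-1]).
    ·  5  5  9  7  8
 ·  0  0  0  0  0  0
 5  0  1  1  1  1  1
 6  0  1  1  1  1  1
 9  0  1  1  2  2  2
 8  0  1  1  2  2  3
 8  0  1  1  2  2  3
dp[5][5] = 3. One LCS (by backtracking along matches): 5, 9, 8.

3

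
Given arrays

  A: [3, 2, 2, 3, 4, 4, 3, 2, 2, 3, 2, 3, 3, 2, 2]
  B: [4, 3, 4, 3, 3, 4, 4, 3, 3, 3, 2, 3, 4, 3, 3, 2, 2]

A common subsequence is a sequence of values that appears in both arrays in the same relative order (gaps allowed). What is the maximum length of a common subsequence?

Taking 3 (A #1, B #4), 3 (A #4, B #5), 4 (A #5, B #6), 4 (A #6, B #7), 3 (A #7, B #10), 2 (A #9, B #11), 3 (A #10, B #12), 3 (A #12, B #14), 3 (A #13, B #15), 2 (A #14, B #16), 2 (A #15, B #17) gives a common subsequence of length 11. Since dp[15][17] = 11, nothing longer is possible.

11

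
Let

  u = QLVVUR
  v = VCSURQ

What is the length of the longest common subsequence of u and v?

Match V at u[3]=v[1]; then U at u[5]=v[4]; then R at u[6]=v[5] — 3 characters in the same relative order in both. Since dp[6][6] = 3, nothing longer is possible.

3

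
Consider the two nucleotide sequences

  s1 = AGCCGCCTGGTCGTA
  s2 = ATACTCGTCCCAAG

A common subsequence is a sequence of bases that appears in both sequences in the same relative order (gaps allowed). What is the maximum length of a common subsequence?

Taking A at s1[1]=s2[3], then C at s1[3]=s2[4], then C at s1[4]=s2[6], then G at s1[5]=s2[7], then C at s1[6]=s2[9], then C at s1[7]=s2[10], then C at s1[12]=s2[11], then G at s1[13]=s2[14] gives a common subsequence of length 8. dp[15][14] = 8 confirms this is the maximum.

8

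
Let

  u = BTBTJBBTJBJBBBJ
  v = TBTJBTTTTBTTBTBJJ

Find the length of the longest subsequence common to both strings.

10

Taking B (u #1, v #2) → T (u #2, v #3) → B (u #3, v #5) → T (u #4, v #9) → B (u #6, v #10) → B (u #7, v #13) → T (u #8, v #14) → B (u #10, v #15) → J (u #11, v #16) → J (u #15, v #17) gives a common subsequence of length 10. Since dp[15][17] = 10, nothing longer is possible.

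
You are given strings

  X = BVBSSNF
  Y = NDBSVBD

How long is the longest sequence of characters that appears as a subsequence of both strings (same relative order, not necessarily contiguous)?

3

One common subsequence of length 3: B [1,3] → V [2,5] → B [3,6], and the DP table's final entry dp[7][7] is also 3, so no common subsequence is longer.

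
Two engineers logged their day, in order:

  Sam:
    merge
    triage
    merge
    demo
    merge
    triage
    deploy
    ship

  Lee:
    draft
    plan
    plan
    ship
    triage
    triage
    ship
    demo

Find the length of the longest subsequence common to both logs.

Taking triage at Sam[2]=Lee[5], triage at Sam[6]=Lee[6], ship at Sam[8]=Lee[7] gives a common subsequence of length 3. Since dp[8][8] = 3, nothing longer is possible.

3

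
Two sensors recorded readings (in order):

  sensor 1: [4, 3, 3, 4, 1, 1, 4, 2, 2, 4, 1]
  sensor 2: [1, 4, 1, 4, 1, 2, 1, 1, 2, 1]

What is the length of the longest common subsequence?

6

Let dp[i][j] be the LCS length of the first i values of sensor 1 and the first j values of sensor 2. dp[i][j] = dp[i-1][j-1]+1 when the i-th and j-th values match, else max(dp[i-1][j], dp[i][j-1]).
    ·  1  4  1  4  1  2  1  1  2  1
 ·  0  0  0  0  0  0  0  0  0  0  0
 4  0  0  1  1  1  1  1  1  1  1  1
 3  0  0  1  1  1  1  1  1  1  1  1
 3  0  0  1  1  1  1  1  1  1  1  1
 4  0  0  1  1  2  2  2  2  2  2  2
 1  0  1  1  2  2  3  3  3  3  3  3
 1  0  1  1  2  2  3  3  4  4  4  4
 4  0  1  2  2  3  3  3  4  4  4  4
 2  0  1  2  2  3  3  4  4  4  5  5
 2  0  1  2  2  3  3  4  4  4  5  5
 4  0  1  2  2  3  3  4  4  4  5  5
 1  0  1  2  3  3  4  4  5  5  5  6
dp[11][10] = 6. One LCS (by backtracking along matches): 4, 4, 1, 1, 2, 1.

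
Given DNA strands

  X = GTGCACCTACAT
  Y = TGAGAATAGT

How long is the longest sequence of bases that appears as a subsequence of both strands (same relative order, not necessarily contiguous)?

Taking G at X[1]=Y[2], then G at X[3]=Y[4], then A at X[5]=Y[6], then T at X[8]=Y[7], then A at X[9]=Y[8], then T at X[12]=Y[10] gives a common subsequence of length 6. dp[12][10] = 6 confirms this is the maximum.

6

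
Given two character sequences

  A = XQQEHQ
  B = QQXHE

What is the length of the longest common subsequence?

Match Q (A #2, B #1); then Q (A #3, B #2); then E (A #4, B #5) — 3 characters in the same relative order in both. Since dp[6][5] = 3, nothing longer is possible.

3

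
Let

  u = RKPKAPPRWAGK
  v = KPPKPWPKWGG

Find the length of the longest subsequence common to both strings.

7

One common subsequence of length 7: K [2,1] → P [3,3] → K [4,4] → P [6,5] → P [7,7] → W [9,9] → G [11,11]. The LCS DP gives dp[12][11] = 7, so this is optimal.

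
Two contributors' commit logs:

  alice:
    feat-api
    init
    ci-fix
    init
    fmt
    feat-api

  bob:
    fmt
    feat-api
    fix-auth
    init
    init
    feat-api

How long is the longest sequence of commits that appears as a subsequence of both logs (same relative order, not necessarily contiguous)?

Pick feat-api (alice #1, bob #2), init (alice #2, bob #4), init (alice #4, bob #5), feat-api (alice #6, bob #6); all 4 commits appear in both, in order. The LCS DP gives dp[6][6] = 4, so this is optimal.

4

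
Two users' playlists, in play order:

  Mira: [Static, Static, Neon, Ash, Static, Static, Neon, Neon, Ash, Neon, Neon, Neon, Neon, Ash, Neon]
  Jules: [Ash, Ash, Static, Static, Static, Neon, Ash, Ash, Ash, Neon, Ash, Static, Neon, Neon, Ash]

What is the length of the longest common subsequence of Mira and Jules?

9

Pick Static (Mira #1, Jules #4) → Static (Mira #2, Jules #5) → Neon (Mira #3, Jules #6) → Ash (Mira #4, Jules #9) → Neon (Mira #8, Jules #10) → Ash (Mira #9, Jules #11) → Neon (Mira #12, Jules #13) → Neon (Mira #13, Jules #14) → Ash (Mira #14, Jules #15); all 9 songs appear in both, in order. The LCS DP gives dp[15][15] = 9, so this is optimal.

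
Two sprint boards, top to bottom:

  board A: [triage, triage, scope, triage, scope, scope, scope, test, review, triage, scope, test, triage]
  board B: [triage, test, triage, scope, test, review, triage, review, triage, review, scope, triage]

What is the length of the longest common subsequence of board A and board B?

8

Taking triage at board A[1]=board B[1], then triage at board A[2]=board B[3], then scope at board A[3]=board B[4], then triage at board A[4]=board B[7], then review at board A[9]=board B[8], then triage at board A[10]=board B[9], then scope at board A[11]=board B[11], then triage at board A[13]=board B[12] gives a common subsequence of length 8, and the DP table's final entry dp[13][12] is also 8, so no common subsequence is longer.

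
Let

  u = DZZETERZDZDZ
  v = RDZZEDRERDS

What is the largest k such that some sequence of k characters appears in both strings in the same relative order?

Let dp[i][j] be the LCS length of the first i characters of u and the first j characters of v. dp[i][j] = dp[i-1][j-1]+1 when the i-th and j-th characters match, else max(dp[i-1][j], dp[i][j-1]).
    ·  R  D  Z  Z  E  D  R  E  R  D  S
 ·  0  0  0  0  0  0  0  0  0  0  0  0
 D  0  0  1  1  1  1  1  1  1  1  1  1
 Z  0  0  1  2  2  2  2  2  2  2  2  2
 Z  0  0  1  2  3  3  3  3  3  3  3  3
 E  0  0  1  2  3  4  4  4  4  4  4  4
 T  0  0  1  2  3  4  4  4  4  4  4  4
 E  0  0  1  2  3  4  4  4  5  5  5  5
 R  0  1  1  2  3  4  4  5  5  6  6  6
 Z  0  1  1  2  3  4  4  5  5  6  6  6
 D  0  1  2  2  3  4  5  5  5  6  7  7
 Z  0  1  2  3  3  4  5  5  5  6  7  7
 D  0  1  2  3  3  4  5  5  5  6  7  7
 Z  0  1  2  3  4  4  5  5  5  6  7  7
dp[12][11] = 7. One LCS (by backtracking along matches): DZZEERD.

7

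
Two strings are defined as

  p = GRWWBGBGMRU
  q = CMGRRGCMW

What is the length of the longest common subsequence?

4

Pick G (p #1, q #3), then R (p #2, q #5), then G (p #6, q #6), then M (p #9, q #8); all 4 characters appear in both, in order, and the DP table's final entry dp[11][9] is also 4, so no common subsequence is longer.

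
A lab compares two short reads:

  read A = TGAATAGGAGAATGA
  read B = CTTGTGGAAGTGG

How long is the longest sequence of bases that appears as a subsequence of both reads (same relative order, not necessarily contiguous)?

Pick T [1,3], then G [2,4], then T [5,5], then G [7,6], then G [8,7], then A [9,9], then G [10,10], then T [13,11], then G [14,13]; all 9 bases appear in both, in order, and the DP table's final entry dp[15][13] is also 9, so no common subsequence is longer.

9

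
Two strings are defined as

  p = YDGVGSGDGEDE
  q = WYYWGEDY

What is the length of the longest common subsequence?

4

Let dp[i][j] be the LCS length of the first i characters of p and the first j characters of q. dp[i][j] = dp[i-1][j-1]+1 when the i-th and j-th characters match, else max(dp[i-1][j], dp[i][j-1]).
    ·  W  Y  Y  W  G  E  D  Y
 ·  0  0  0  0  0  0  0  0  0
 Y  0  0  1  1  1  1  1  1  1
 D  0  0  1  1  1  1  1  2  2
 G  0  0  1  1  1  2  2  2  2
 V  0  0  1  1  1  2  2  2  2
 G  0  0  1  1  1  2  2  2  2
 S  0  0  1  1  1  2  2  2  2
 G  0  0  1  1  1  2  2  2  2
 D  0  0  1  1  1  2  2  3  3
 G  0  0  1  1  1  2  2  3  3
 E  0  0  1  1  1  2  3  3  3
 D  0  0  1  1  1  2  3  4  4
 E  0  0  1  1  1  2  3  4  4
dp[12][8] = 4. One LCS (by backtracking along matches): YGED.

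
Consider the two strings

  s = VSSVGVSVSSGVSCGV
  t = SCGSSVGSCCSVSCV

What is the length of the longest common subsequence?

Match S [2,4]; then S [3,5]; then V [4,6]; then G [5,7]; then S [7,8]; then S [10,11]; then V [12,12]; then S [13,13]; then C [14,14]; then V [16,15] — 10 characters in the same relative order in both, and the DP table's final entry dp[16][15] is also 10, so no common subsequence is longer.

10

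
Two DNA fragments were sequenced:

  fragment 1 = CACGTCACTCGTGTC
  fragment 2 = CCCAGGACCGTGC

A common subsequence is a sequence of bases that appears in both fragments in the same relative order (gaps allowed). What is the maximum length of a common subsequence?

10

Pick C (fragment 1 #1, fragment 2 #3), then A (fragment 1 #2, fragment 2 #4), then G (fragment 1 #4, fragment 2 #6), then A (fragment 1 #7, fragment 2 #7), then C (fragment 1 #8, fragment 2 #8), then C (fragment 1 #10, fragment 2 #9), then G (fragment 1 #11, fragment 2 #10), then T (fragment 1 #12, fragment 2 #11), then G (fragment 1 #13, fragment 2 #12), then C (fragment 1 #15, fragment 2 #13); all 10 bases appear in both, in order, and the DP table's final entry dp[15][13] is also 10, so no common subsequence is longer.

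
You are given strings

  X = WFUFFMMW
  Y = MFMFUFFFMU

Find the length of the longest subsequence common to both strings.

5

Let dp[i][j] be the LCS length of the first i characters of X and the first j characters of Y. dp[i][j] = dp[i-1][j-1]+1 when the i-th and j-th characters match, else max(dp[i-1][j], dp[i][j-1]).
    ·  M  F  M  F  U  F  F  F  M  U
 ·  0  0  0  0  0  0  0  0  0  0  0
 W  0  0  0  0  0  0  0  0  0  0  0
 F  0  0  1  1  1  1  1  1  1  1  1
 U  0  0  1  1  1  2  2  2  2  2  2
 F  0  0  1  1  2  2  3  3  3  3  3
 F  0  0  1  1  2  2  3  4  4  4  4
 M  0  1  1  2  2  2  3  4  4  5  5
 M  0  1  1  2  2  2  3  4  4  5  5
 W  0  1  1  2  2  2  3  4  4  5  5
dp[8][10] = 5. One LCS (by backtracking along matches): FUFFM.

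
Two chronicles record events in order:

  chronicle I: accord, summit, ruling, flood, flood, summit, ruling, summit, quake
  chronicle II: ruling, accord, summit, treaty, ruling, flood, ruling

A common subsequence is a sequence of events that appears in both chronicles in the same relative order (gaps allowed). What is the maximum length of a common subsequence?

One common subsequence of length 5: accord (chronicle I #1, chronicle II #2); then summit (chronicle I #2, chronicle II #3); then ruling (chronicle I #3, chronicle II #5); then flood (chronicle I #5, chronicle II #6); then ruling (chronicle I #7, chronicle II #7), and the DP table's final entry dp[9][7] is also 5, so no common subsequence is longer.

5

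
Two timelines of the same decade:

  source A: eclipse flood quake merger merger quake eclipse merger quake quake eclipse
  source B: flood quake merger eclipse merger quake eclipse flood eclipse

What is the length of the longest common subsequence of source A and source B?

7

One common subsequence of length 7: flood at source A[2]=source B[1]; then quake at source A[3]=source B[2]; then merger at source A[4]=source B[3]; then merger at source A[5]=source B[5]; then quake at source A[6]=source B[6]; then eclipse at source A[7]=source B[7]; then eclipse at source A[11]=source B[9]. The LCS DP gives dp[11][9] = 7, so this is optimal.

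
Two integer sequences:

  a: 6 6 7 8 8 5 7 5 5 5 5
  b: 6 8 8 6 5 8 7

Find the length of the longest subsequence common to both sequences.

Match 6 at a[2]=b[1], 8 at a[4]=b[2], 8 at a[5]=b[3], 5 at a[6]=b[5], 7 at a[7]=b[7] — 5 values in the same relative order in both. dp[11][7] = 5 confirms this is the maximum.

5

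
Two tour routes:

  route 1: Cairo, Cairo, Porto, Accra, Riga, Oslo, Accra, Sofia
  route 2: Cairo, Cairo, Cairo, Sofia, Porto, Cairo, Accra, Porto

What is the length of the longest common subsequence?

Pick Cairo (route 1 #1, route 2 #2), then Cairo (route 1 #2, route 2 #3), then Porto (route 1 #3, route 2 #5), then Accra (route 1 #4, route 2 #7); all 4 stops appear in both, in order. The LCS DP gives dp[8][8] = 4, so this is optimal.

4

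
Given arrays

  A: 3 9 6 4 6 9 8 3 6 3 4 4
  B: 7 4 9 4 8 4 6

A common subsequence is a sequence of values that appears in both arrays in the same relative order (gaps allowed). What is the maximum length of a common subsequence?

4

Let dp[i][j] be the LCS length of the first i values of A and the first j values of B. dp[i][j] = dp[i-1][j-1]+1 when the i-th and j-th values match, else max(dp[i-1][j], dp[i][j-1]).
    ·  7  4  9  4  8  4  6
 ·  0  0  0  0  0  0  0  0
 3  0  0  0  0  0  0  0  0
 9  0  0  0  1  1  1  1  1
 6  0  0  0  1  1  1  1  2
 4  0  0  1  1  2  2  2  2
 6  0  0  1  1  2  2  2  3
 9  0  0  1  2  2  2  2  3
 8  0  0  1  2  2  3  3  3
 3  0  0  1  2  2  3  3  3
 6  0  0  1  2  2  3  3  4
 3  0  0  1  2  2  3  3  4
 4  0  0  1  2  3  3  4  4
 4  0  0  1  2  3  3  4  4
dp[12][7] = 4. One LCS (by backtracking along matches): 9, 4, 8, 6.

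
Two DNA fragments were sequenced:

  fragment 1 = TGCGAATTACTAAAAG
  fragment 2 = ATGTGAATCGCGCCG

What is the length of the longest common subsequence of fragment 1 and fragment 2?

Match T [1,2]; then G [2,3]; then G [4,5]; then A [5,6]; then A [6,7]; then T [7,8]; then C [10,14]; then G [16,15] — 8 bases in the same relative order in both, and the DP table's final entry dp[16][15] is also 8, so no common subsequence is longer.

8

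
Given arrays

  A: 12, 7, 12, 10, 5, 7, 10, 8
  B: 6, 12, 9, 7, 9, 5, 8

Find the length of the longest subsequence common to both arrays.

4

Let dp[i][j] be the LCS length of the first i values of A and the first j values of B. dp[i][j] = dp[i-1][j-1]+1 when the i-th and j-th values match, else max(dp[i-1][j], dp[i][j-1]).
    ·  6 12  9  7  9  5  8
 ·  0  0  0  0  0  0  0  0
12  0  0  1  1  1  1  1  1
 7  0  0  1  1  2  2  2  2
12  0  0  1  1  2  2  2  2
10  0  0  1  1  2  2  2  2
 5  0  0  1  1  2  2  3  3
 7  0  0  1  1  2  2  3  3
10  0  0  1  1  2  2  3  3
 8  0  0  1  1  2  2  3  4
dp[8][7] = 4. One LCS (by backtracking along matches): 12, 7, 5, 8.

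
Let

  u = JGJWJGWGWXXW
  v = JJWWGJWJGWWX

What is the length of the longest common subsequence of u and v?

9

Let dp[i][j] be the LCS length of the first i characters of u and the first j characters of v. dp[i][j] = dp[i-1][j-1]+1 when the i-th and j-th characters match, else max(dp[i-1][j], dp[i][j-1]).
    ·  J  J  W  W  G  J  W  J  G  W  W  X
 ·  0  0  0  0  0  0  0  0  0  0  0  0  0
 J  0  1  1  1  1  1  1  1  1  1  1  1  1
 G  0  1  1  1  1  2  2  2  2  2  2  2  2
 J  0  1  2  2  2  2  3  3  3  3  3  3  3
 W  0  1  2  3  3  3  3  4  4  4  4  4  4
 J  0  1  2  3  3  3  4  4  5  5  5  5  5
 G  0  1  2  3  3  4  4  4  5  6  6  6  6
 W  0  1  2  3  4  4  4  5  5  6  7  7  7
 G  0  1  2  3  4  5  5  5  5  6  7  7  7
 W  0  1  2  3  4  5  5  6  6  6  7  8  8
 X  0  1  2  3  4  5  5  6  6  6  7  8  9
 X  0  1  2  3  4  5  5  6  6  6  7  8  9
 W  0  1  2  3  4  5  5  6  6  6  7  8  9
dp[12][12] = 9. One LCS (by backtracking along matches): JGJWJGWWX.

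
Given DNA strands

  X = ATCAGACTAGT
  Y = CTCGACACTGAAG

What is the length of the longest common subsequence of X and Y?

Let dp[i][j] be the LCS length of the first i bases of X and the first j bases of Y. dp[i][j] = dp[i-1][j-1]+1 when the i-th and j-th bases match, else max(dp[i-1][j], dp[i][j-1]).
    ·  C  T  C  G  A  C  A  C  T  G  A  A  G
 ·  0  0  0  0  0  0  0  0  0  0  0  0  0  0
 A  0  0  0  0  0  1  1  1  1  1  1  1  1  1
 T  0  0  1  1  1  1  1  1  1  2  2  2  2  2
 C  0  1  1  2  2  2  2  2  2  2  2  2  2  2
 A  0  1  1  2  2  3  3  3  3  3  3  3  3  3
 G  0  1  1  2  3  3  3  3  3  3  4  4  4  4
 A  0  1  1  2  3  4  4  4  4  4  4  5  5  5
 C  0  1  1  2  3  4  5  5  5  5  5  5  5  5
 T  0  1  2  2  3  4  5  5  5  6  6  6  6  6
 A  0  1  2  2  3  4  5  6  6  6  6  7  7  7
 G  0  1  2  2  3  4  5  6  6  6  7  7  7  8
 T  0  1  2  2  3  4  5  6  6  7  7  7  7  8
dp[11][13] = 8. One LCS (by backtracking along matches): TCAACTAG.

8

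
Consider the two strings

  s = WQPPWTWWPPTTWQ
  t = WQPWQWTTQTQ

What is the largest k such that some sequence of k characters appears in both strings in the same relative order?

One common subsequence of length 8: W [1,1], then Q [2,2], then P [3,3], then W [5,6], then T [6,7], then T [11,8], then T [12,10], then Q [14,11]. The LCS DP gives dp[14][11] = 8, so this is optimal.

8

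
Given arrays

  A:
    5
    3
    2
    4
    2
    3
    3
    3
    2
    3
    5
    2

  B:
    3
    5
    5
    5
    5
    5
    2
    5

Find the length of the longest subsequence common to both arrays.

One common subsequence of length 3: 5 (A #1, B #6); then 2 (A #9, B #7); then 5 (A #11, B #8). Since dp[12][8] = 3, nothing longer is possible.

3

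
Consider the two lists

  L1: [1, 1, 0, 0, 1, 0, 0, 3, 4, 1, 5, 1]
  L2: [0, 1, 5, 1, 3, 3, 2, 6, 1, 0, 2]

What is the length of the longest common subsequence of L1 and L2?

Taking 1 [1,2], 1 [2,4], 1 [5,9], 0 [6,10] gives a common subsequence of length 4. Since dp[12][11] = 4, nothing longer is possible.

4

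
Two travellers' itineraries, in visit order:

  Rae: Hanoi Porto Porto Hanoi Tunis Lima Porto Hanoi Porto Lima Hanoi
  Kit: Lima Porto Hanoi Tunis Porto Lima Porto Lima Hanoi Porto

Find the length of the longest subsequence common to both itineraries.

Match Porto at Rae[3]=Kit[2] → Hanoi at Rae[4]=Kit[3] → Tunis at Rae[5]=Kit[4] → Lima at Rae[6]=Kit[6] → Porto at Rae[7]=Kit[7] → Hanoi at Rae[8]=Kit[9] → Porto at Rae[9]=Kit[10] — 7 stops in the same relative order in both. The LCS DP gives dp[11][10] = 7, so this is optimal.

7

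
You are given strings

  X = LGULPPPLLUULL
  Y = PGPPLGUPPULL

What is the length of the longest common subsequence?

Match L [1,5], G [2,6], U [3,7], P [6,8], P [7,9], U [11,10], L [12,11], L [13,12] — 8 characters in the same relative order in both. The LCS DP gives dp[13][12] = 8, so this is optimal.

8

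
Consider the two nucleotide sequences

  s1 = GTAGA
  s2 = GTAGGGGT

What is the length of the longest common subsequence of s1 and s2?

4

One common subsequence of length 4: G [1,1], then T [2,2], then A [3,3], then G [4,7], and the DP table's final entry dp[5][8] is also 4, so no common subsequence is longer.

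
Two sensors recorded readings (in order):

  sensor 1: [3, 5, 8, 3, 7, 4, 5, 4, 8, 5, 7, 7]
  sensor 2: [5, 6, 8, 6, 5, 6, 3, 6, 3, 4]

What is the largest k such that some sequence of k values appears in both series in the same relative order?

Let dp[i][j] be the LCS length of the first i values of sensor 1 and the first j values of sensor 2. dp[i][j] = dp[i-1][j-1]+1 when the i-th and j-th values match, else max(dp[i-1][j], dp[i][j-1]).
    ·  5  6  8  6  5  6  3  6  3  4
 ·  0  0  0  0  0  0  0  0  0  0  0
 3  0  0  0  0  0  0  0  1  1  1  1
 5  0  1  1  1  1  1  1  1  1  1  1
 8  0  1  1  2  2  2  2  2  2  2  2
 3  0  1  1  2  2  2  2  3  3  3  3
 7  0  1  1  2  2  2  2  3  3  3  3
 4  0  1  1  2  2  2  2  3  3  3  4
 5  0  1  1  2  2  3  3  3  3  3  4
 4  0  1  1  2  2  3  3  3  3  3  4
 8  0  1  1  2  2  3  3  3  3  3  4
 5  0  1  1  2  2  3  3  3  3  3  4
 7  0  1  1  2  2  3  3  3  3  3  4
 7  0  1  1  2  2  3  3  3  3  3  4
dp[12][10] = 4. One LCS (by backtracking along matches): 5, 8, 3, 4.

4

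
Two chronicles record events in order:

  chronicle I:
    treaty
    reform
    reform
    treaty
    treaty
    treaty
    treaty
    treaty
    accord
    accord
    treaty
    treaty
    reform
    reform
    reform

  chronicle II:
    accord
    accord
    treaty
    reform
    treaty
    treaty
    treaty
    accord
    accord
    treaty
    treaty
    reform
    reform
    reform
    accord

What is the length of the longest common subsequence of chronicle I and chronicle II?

12

One common subsequence of length 12: treaty [1,3], reform [3,4], treaty [6,5], treaty [7,6], treaty [8,7], accord [9,8], accord [10,9], treaty [11,10], treaty [12,11], reform [13,12], reform [14,13], reform [15,14]. dp[15][15] = 12 confirms this is the maximum.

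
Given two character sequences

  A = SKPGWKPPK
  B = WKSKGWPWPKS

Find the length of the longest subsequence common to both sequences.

7

One common subsequence of length 7: S [1,3], then K [2,4], then G [4,5], then W [5,6], then P [7,7], then P [8,9], then K [9,10]. dp[9][11] = 7 confirms this is the maximum.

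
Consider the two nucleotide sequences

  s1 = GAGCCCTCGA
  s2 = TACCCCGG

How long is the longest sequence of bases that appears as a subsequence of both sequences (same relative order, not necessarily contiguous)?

6

One common subsequence of length 6: A [2,2] → C [4,3] → C [5,4] → C [6,5] → C [8,6] → G [9,8]. The LCS DP gives dp[10][8] = 6, so this is optimal.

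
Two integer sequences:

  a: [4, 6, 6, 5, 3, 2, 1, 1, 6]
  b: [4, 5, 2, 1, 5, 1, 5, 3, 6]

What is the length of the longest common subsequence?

6

Taking 4 (a #1, b #1), then 5 (a #4, b #2), then 2 (a #6, b #3), then 1 (a #7, b #4), then 1 (a #8, b #6), then 6 (a #9, b #9) gives a common subsequence of length 6. dp[9][9] = 6 confirms this is the maximum.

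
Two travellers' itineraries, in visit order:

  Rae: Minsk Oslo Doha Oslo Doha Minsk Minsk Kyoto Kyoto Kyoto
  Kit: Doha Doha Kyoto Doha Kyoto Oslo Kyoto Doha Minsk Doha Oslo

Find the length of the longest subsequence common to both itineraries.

5

Match Doha [3,1]; then Doha [5,2]; then Kyoto [8,3]; then Kyoto [9,5]; then Kyoto [10,7] — 5 stops in the same relative order in both. dp[10][11] = 5 confirms this is the maximum.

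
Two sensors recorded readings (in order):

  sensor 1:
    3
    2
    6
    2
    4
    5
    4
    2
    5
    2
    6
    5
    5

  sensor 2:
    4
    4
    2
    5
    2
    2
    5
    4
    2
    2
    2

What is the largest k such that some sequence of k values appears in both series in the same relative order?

Let dp[i][j] be the LCS length of the first i values of sensor 1 and the first j values of sensor 2. dp[i][j] = dp[i-1][j-1]+1 when the i-th and j-th values match, else max(dp[i-1][j], dp[i][j-1]).
    ·  4  4  2  5  2  2  5  4  2  2  2
 ·  0  0  0  0  0  0  0  0  0  0  0  0
 3  0  0  0  0  0  0  0  0  0  0  0  0
 2  0  0  0  1  1  1  1  1  1  1  1  1
 6  0  0  0  1  1  1  1  1  1  1  1  1
 2  0  0  0  1  1  2  2  2  2  2  2  2
 4  0  1  1  1  1  2  2  2  3  3  3  3
 5  0  1  1  1  2  2  2  3  3  3  3  3
 4  0  1  2  2  2  2  2  3  4  4  4  4
 2  0  1  2  3  3  3  3  3  4  5  5  5
 5  0  1  2  3  4  4  4  4  4  5  5  5
 2  0  1  2  3  4  5  5  5  5  5  6  6
 6  0  1  2  3  4  5  5  5  5  5  6  6
 5  0  1  2  3  4  5  5  6  6  6  6  6
 5  0  1  2  3  4  5  5  6  6  6  6  6
dp[13][11] = 6. One LCS (by backtracking along matches): 2, 2, 5, 4, 2, 2.

6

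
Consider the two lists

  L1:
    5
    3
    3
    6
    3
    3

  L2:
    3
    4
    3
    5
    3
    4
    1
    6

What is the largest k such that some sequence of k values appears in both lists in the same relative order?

3

Let dp[i][j] be the LCS length of the first i values of L1 and the first j values of L2. dp[i][j] = dp[i-1][j-1]+1 when the i-th and j-th values match, else max(dp[i-1][j], dp[i][j-1]).
    ·  3  4  3  5  3  4  1  6
 ·  0  0  0  0  0  0  0  0  0
 5  0  0  0  0  1  1  1  1  1
 3  0  1  1  1  1  2  2  2  2
 3  0  1  1  2  2  2  2  2  2
 6  0  1  1  2  2  2  2  2  3
 3  0  1  1  2  2  3  3  3  3
 3  0  1  1  2  2  3  3  3  3
dp[6][8] = 3. One LCS (by backtracking along matches): 5, 3, 6.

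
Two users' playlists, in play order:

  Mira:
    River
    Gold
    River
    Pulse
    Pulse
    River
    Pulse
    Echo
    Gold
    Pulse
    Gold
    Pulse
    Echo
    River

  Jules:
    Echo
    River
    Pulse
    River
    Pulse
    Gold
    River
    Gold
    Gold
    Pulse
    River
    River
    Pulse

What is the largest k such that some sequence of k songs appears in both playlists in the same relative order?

One common subsequence of length 8: River [1,2], River [3,4], Pulse [4,5], River [6,7], Gold [9,8], Gold [11,9], Pulse [12,10], River [14,12]. dp[14][13] = 8 confirms this is the maximum.

8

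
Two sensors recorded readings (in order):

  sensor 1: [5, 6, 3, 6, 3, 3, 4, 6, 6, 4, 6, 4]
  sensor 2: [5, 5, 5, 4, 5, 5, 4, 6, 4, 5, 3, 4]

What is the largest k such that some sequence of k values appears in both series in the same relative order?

Let dp[i][j] be the LCS length of the first i values of sensor 1 and the first j values of sensor 2. dp[i][j] = dp[i-1][j-1]+1 when the i-th and j-th values match, else max(dp[i-1][j], dp[i][j-1]).
    ·  5  5  5  4  5  5  4  6  4  5  3  4
 ·  0  0  0  0  0  0  0  0  0  0  0  0  0
 5  0  1  1  1  1  1  1  1  1  1  1  1  1
 6  0  1  1  1  1  1  1  1  2  2  2  2  2
 3  0  1  1  1  1  1  1  1  2  2  2  3  3
 6  0  1  1  1  1  1  1  1  2  2  2  3  3
 3  0  1  1  1  1  1  1  1  2  2  2  3  3
 3  0  1  1  1  1  1  1  1  2  2  2  3  3
 4  0  1  1  1  2  2  2  2  2  3  3  3  4
 6  0  1  1  1  2  2  2  2  3  3  3  3  4
 6  0  1  1  1  2  2  2  2  3  3  3  3  4
 4  0  1  1  1  2  2  2  3  3  4  4  4  4
 6  0  1  1  1  2  2  2  3  4  4  4  4  4
 4  0  1  1  1  2  2  2  3  4  5  5  5  5
dp[12][12] = 5. One LCS (by backtracking along matches): 5, 4, 6, 4, 4.

5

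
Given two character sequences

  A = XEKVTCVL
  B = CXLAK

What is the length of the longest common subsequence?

One common subsequence of length 2: X at A[1]=B[2], K at A[3]=B[5]. The LCS DP gives dp[8][5] = 2, so this is optimal.

2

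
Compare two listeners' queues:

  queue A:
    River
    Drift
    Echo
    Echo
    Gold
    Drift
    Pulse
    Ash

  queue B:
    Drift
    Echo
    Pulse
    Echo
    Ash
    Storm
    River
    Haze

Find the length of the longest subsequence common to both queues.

4

Pick Drift (queue A #2, queue B #1), then Echo (queue A #3, queue B #2), then Echo (queue A #4, queue B #4), then Ash (queue A #8, queue B #5); all 4 songs appear in both, in order. The LCS DP gives dp[8][8] = 4, so this is optimal.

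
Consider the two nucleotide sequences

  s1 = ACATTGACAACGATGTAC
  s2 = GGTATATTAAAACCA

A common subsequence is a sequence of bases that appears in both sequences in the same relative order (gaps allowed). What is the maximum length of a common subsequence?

Pick A (s1 #1, s2 #4), A (s1 #3, s2 #6), T (s1 #4, s2 #7), T (s1 #5, s2 #8), A (s1 #7, s2 #10), A (s1 #9, s2 #11), A (s1 #10, s2 #12), C (s1 #11, s2 #14), A (s1 #17, s2 #15); all 9 bases appear in both, in order. Since dp[18][15] = 9, nothing longer is possible.

9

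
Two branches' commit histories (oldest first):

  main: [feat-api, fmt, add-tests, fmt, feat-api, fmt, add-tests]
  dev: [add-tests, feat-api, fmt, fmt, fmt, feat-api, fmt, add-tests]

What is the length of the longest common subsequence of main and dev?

6

Pick feat-api [1,2], then fmt [2,4], then fmt [4,5], then feat-api [5,6], then fmt [6,7], then add-tests [7,8]; all 6 commits appear in both, in order, and the DP table's final entry dp[7][8] is also 6, so no common subsequence is longer.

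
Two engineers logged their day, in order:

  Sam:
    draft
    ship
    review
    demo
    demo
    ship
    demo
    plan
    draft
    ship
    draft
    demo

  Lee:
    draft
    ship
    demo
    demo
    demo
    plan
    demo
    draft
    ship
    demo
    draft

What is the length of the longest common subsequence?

9

One common subsequence of length 9: draft [1,1], then ship [2,2], then demo [4,3], then demo [5,4], then demo [7,5], then plan [8,6], then draft [9,8], then ship [10,9], then draft [11,11]. The LCS DP gives dp[12][11] = 9, so this is optimal.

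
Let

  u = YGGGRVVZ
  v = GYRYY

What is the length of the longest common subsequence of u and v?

Match Y [1,2] → R [5,3] — 2 characters in the same relative order in both. Since dp[8][5] = 2, nothing longer is possible.

2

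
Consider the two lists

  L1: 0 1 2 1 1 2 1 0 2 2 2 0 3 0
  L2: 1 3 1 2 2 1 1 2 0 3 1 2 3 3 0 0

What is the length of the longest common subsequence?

Pick 1 [2,3], 2 [3,5], 1 [4,6], 1 [5,7], 2 [6,8], 1 [7,11], 2 [9,12], 0 [12,15], 0 [14,16]; all 9 values appear in both, in order. dp[14][16] = 9 confirms this is the maximum.

9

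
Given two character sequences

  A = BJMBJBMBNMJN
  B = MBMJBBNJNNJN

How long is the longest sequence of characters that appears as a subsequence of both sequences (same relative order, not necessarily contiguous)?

Let dp[i][j] be the LCS length of the first i characters of A and the first j characters of B. dp[i][j] = dp[i-1][j-1]+1 when the i-th and j-th characters match, else max(dp[i-1][j], dp[i][j-1]).
    ·  M  B  M  J  B  B  N  J  N  N  J  N
 ·  0  0  0  0  0  0  0  0  0  0  0  0  0
 B  0  0  1  1  1  1  1  1  1  1  1  1  1
 J  0  0  1  1  2  2  2  2  2  2  2  2  2
 M  0  1  1  2  2  2  2  2  2  2  2  2  2
 B  0  1  2  2  2  3  3  3  3  3  3  3  3
 J  0  1  2  2  3  3  3  3  4  4  4  4  4
 B  0  1  2  2  3  4  4  4  4  4  4  4  4
 M  0  1  2  3  3  4  4  4  4  4  4  4  4
 B  0  1  2  3  3  4  5  5  5  5  5  5  5
 N  0  1  2  3  3  4  5  6  6  6  6  6  6
 M  0  1  2  3  3  4  5  6  6  6  6  6  6
 J  0  1  2  3  4  4  5  6  7  7  7  7  7
 N  0  1  2  3  4  4  5  6  7  8  8  8  8
dp[12][12] = 8. One LCS (by backtracking along matches): BMJBBNJN.

8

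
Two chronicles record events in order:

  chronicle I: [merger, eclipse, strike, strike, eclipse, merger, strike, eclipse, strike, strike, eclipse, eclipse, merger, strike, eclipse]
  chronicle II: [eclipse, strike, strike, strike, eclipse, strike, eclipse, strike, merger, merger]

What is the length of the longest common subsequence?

Taking eclipse at chronicle I[2]=chronicle II[1], strike at chronicle I[3]=chronicle II[3], strike at chronicle I[4]=chronicle II[4], eclipse at chronicle I[5]=chronicle II[5], strike at chronicle I[7]=chronicle II[6], eclipse at chronicle I[8]=chronicle II[7], strike at chronicle I[9]=chronicle II[8], merger at chronicle I[13]=chronicle II[10] gives a common subsequence of length 8. Since dp[15][10] = 8, nothing longer is possible.

8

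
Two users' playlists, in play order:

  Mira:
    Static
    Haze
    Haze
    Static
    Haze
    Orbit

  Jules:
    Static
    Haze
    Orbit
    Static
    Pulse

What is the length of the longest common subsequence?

3

Match Static (Mira #1, Jules #1), Haze (Mira #2, Jules #2), Static (Mira #4, Jules #4) — 3 songs in the same relative order in both. Since dp[6][5] = 3, nothing longer is possible.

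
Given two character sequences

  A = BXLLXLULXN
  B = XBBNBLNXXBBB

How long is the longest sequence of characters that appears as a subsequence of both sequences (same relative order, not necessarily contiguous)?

4

One common subsequence of length 4: B [1,5]; then L [3,6]; then X [5,8]; then X [9,9], and the DP table's final entry dp[10][12] is also 4, so no common subsequence is longer.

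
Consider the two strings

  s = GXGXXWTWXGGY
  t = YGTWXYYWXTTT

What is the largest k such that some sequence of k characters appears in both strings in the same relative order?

Let dp[i][j] be the LCS length of the first i characters of s and the first j characters of t. dp[i][j] = dp[i-1][j-1]+1 when the i-th and j-th characters match, else max(dp[i-1][j], dp[i][j-1]).
    ·  Y  G  T  W  X  Y  Y  W  X  T  T  T
 ·  0  0  0  0  0  0  0  0  0  0  0  0  0
 G  0  0  1  1  1  1  1  1  1  1  1  1  1
 X  0  0  1  1  1  2  2  2  2  2  2  2  2
 G  0  0  1  1  1  2  2  2  2  2  2  2  2
 X  0  0  1  1  1  2  2  2  2  3  3  3  3
 X  0  0  1  1  1  2  2  2  2  3  3  3  3
 W  0  0  1  1  2  2  2  2  3  3  3  3  3
 T  0  0  1  2  2  2  2  2  3  3  4  4  4
 W  0  0  1  2  3  3  3  3  3  3  4  4  4
 X  0  0  1  2  3  4  4  4  4  4  4  4  4
 G  0  0  1  2  3  4  4  4  4  4  4  4  4
 G  0  0  1  2  3  4  4  4  4  4  4  4  4
 Y  0  1  1  2  3  4  5  5  5  5  5  5  5
dp[12][12] = 5. One LCS (by backtracking along matches): GTWXY.

5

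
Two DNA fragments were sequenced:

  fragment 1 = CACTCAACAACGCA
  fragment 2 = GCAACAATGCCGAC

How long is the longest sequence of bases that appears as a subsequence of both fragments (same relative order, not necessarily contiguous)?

9

Pick C (fragment 1 #1, fragment 2 #2) → A (fragment 1 #2, fragment 2 #4) → C (fragment 1 #5, fragment 2 #5) → A (fragment 1 #6, fragment 2 #6) → A (fragment 1 #7, fragment 2 #7) → C (fragment 1 #8, fragment 2 #10) → C (fragment 1 #11, fragment 2 #11) → G (fragment 1 #12, fragment 2 #12) → C (fragment 1 #13, fragment 2 #14); all 9 bases appear in both, in order, and the DP table's final entry dp[14][14] is also 9, so no common subsequence is longer.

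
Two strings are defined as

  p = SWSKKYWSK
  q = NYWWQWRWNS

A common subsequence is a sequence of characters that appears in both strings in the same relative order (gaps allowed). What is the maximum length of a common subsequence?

Let dp[i][j] be the LCS length of the first i characters of p and the first j characters of q. dp[i][j] = dp[i-1][j-1]+1 when the i-th and j-th characters match, else max(dp[i-1][j], dp[i][j-1]).
    ·  N  Y  W  W  Q  W  R  W  N  S
 ·  0  0  0  0  0  0  0  0  0  0  0
 S  0  0  0  0  0  0  0  0  0  0  1
 W  0  0  0  1  1  1  1  1  1  1  1
 S  0  0  0  1  1  1  1  1  1  1  2
 K  0  0  0  1  1  1  1  1  1  1  2
 K  0  0  0  1  1  1  1  1  1  1  2
 Y  0  0  1  1  1  1  1  1  1  1  2
 W  0  0  1  2  2  2  2  2  2  2  2
 S  0  0  1  2  2  2  2  2  2  2  3
 K  0  0  1  2  2  2  2  2  2  2  3
dp[9][10] = 3. One LCS (by backtracking along matches): WWS.

3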